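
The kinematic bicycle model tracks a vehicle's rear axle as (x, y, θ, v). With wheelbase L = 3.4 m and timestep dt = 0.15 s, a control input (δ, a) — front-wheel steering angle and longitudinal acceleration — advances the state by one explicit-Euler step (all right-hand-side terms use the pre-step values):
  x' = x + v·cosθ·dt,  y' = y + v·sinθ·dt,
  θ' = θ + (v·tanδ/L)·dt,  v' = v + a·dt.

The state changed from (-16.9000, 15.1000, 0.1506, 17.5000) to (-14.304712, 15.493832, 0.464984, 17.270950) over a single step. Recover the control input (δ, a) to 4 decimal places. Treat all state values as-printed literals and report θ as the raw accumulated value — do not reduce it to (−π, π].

δ = 0.3867, a = -1.5270

a = (v'−v)/dt = (-0.229050)/0.15 = -1.5270
Δθ = θ'−θ = 0.314384;  (v·dt/L) = 17.5000·0.15/3.4 = 0.772059
tan δ = Δθ·L/(v·dt) = 0.407202  →  δ = 0.3867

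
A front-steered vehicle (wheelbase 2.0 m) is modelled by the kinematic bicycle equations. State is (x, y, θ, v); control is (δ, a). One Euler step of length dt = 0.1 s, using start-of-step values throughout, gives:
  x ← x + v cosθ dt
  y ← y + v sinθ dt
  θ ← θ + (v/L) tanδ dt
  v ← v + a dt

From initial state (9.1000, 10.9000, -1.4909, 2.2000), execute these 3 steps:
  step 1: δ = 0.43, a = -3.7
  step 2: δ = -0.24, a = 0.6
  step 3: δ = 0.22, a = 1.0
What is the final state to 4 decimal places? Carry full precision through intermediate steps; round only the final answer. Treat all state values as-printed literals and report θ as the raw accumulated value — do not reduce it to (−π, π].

(9.1617, 10.3114, -1.4417, 1.9900)

after step 1 (δ=0.43, a=-3.7): (9.117558, 10.680702, -1.440452, 1.830000)
after step 2 (δ=-0.24, a=0.6): (9.141344, 10.499254, -1.462843, 1.890000)
after step 3 (δ=0.22, a=1.0): (9.161708, 10.311354, -1.441711, 1.990000)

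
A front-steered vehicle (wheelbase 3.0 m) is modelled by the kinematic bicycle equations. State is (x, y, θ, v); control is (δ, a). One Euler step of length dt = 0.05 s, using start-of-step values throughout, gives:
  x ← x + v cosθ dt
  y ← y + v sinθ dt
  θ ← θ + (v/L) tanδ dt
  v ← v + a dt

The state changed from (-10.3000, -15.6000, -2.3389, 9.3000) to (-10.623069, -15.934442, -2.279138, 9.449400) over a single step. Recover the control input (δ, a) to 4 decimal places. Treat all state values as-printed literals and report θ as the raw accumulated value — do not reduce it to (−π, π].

a = (v'−v)/dt = (0.149400)/0.05 = 2.9880
Δθ = θ'−θ = 0.059762;  (v·dt/L) = 9.3000·0.05/3.0 = 0.155000
tan δ = Δθ·L/(v·dt) = 0.385561  →  δ = 0.3680

δ = 0.3680, a = 2.9880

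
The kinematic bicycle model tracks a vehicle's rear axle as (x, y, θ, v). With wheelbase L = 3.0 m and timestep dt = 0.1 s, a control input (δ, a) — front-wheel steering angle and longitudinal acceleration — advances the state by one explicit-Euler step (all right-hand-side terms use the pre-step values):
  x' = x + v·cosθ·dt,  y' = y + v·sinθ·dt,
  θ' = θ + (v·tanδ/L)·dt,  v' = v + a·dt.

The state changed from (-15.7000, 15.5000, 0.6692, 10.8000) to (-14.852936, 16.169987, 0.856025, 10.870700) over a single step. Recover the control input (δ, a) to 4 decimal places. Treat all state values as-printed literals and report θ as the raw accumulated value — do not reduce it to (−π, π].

a = (v'−v)/dt = (0.070700)/0.1 = 0.7070
Δθ = θ'−θ = 0.186825;  (v·dt/L) = 10.8000·0.1/3.0 = 0.360000
tan δ = Δθ·L/(v·dt) = 0.518958  →  δ = 0.4787

δ = 0.4787, a = 0.7070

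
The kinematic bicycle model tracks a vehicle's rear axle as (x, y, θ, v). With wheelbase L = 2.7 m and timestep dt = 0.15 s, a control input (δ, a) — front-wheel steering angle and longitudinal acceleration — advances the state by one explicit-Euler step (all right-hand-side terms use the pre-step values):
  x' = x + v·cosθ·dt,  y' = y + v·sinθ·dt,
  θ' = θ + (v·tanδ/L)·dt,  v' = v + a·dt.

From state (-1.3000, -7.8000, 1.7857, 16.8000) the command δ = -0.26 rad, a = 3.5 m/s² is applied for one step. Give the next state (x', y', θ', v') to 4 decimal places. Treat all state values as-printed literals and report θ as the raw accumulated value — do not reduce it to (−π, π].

x' = -1.3000 + 16.8000·cos(1.7857)·0.15 = -1.8374
y' = -7.8000 + 16.8000·sin(1.7857)·0.15 = -5.3380
θ' = 1.7857 + (16.8000/2.7)·tan(-0.26)·0.15 = 1.5374
v' = 16.8000 + 3.5000·0.15 = 17.3250

(-1.8374, -5.3380, 1.5374, 17.3250)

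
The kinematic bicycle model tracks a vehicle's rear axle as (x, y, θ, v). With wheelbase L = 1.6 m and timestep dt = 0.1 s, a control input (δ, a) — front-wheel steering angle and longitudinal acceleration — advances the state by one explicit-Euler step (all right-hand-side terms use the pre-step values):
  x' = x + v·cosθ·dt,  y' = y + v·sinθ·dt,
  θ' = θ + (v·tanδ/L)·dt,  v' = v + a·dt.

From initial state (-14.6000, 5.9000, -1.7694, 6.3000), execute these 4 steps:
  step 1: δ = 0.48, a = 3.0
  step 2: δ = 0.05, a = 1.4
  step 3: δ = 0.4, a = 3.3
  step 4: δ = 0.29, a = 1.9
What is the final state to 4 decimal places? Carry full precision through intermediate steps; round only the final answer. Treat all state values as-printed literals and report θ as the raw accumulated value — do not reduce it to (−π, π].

after step 1 (δ=0.48, a=3.0): (-14.724299, 5.282384, -1.564409, 6.600000)
after step 2 (δ=0.05, a=1.4): (-14.720084, 4.622397, -1.543767, 6.740000)
after step 3 (δ=0.4, a=3.3): (-14.701869, 3.948644, -1.365666, 7.070000)
after step 4 (δ=0.29, a=1.9): (-14.557856, 3.256466, -1.233804, 7.260000)

(-14.5579, 3.2565, -1.2338, 7.2600)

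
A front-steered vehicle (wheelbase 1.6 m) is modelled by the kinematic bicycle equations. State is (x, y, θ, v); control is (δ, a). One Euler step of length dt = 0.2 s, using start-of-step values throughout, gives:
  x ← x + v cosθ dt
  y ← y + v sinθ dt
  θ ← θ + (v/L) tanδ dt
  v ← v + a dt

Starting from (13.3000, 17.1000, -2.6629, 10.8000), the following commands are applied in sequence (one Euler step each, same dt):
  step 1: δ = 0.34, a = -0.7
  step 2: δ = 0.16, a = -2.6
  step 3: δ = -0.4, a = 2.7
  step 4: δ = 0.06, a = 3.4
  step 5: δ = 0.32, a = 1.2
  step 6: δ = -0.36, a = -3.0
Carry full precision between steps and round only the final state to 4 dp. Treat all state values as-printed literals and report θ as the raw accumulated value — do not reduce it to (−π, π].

after step 1 (δ=0.34, a=-0.7): (11.382789, 16.105063, -2.185355, 10.660000)
after step 2 (δ=0.16, a=-2.6): (10.153481, 14.363159, -1.970317, 10.140000)
after step 3 (δ=-0.4, a=2.7): (9.364636, 12.494869, -2.506207, 10.680000)
after step 4 (δ=0.06, a=3.4): (7.645491, 11.227180, -2.426011, 11.360000)
after step 5 (δ=0.32, a=1.2): (5.930786, 9.736620, -1.955438, 11.600000)
after step 6 (δ=-0.36, a=-3.0): (5.060258, 7.586136, -2.501222, 11.000000)

(5.0603, 7.5861, -2.5012, 11.0000)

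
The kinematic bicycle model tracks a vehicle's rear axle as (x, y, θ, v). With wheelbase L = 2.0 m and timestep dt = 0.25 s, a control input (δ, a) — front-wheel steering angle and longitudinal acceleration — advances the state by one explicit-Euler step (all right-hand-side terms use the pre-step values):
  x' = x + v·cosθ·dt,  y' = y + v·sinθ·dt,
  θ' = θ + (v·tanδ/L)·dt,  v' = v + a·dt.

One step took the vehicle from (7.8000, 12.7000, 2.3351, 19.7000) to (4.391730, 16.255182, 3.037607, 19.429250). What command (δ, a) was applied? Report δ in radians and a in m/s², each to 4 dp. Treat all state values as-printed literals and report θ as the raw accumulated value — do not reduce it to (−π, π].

a = (v'−v)/dt = (-0.270750)/0.25 = -1.0830
Δθ = θ'−θ = 0.702507;  (v·dt/L) = 19.7000·0.25/2.0 = 2.462500
tan δ = Δθ·L/(v·dt) = 0.285282  →  δ = 0.2779

δ = 0.2779, a = -1.0830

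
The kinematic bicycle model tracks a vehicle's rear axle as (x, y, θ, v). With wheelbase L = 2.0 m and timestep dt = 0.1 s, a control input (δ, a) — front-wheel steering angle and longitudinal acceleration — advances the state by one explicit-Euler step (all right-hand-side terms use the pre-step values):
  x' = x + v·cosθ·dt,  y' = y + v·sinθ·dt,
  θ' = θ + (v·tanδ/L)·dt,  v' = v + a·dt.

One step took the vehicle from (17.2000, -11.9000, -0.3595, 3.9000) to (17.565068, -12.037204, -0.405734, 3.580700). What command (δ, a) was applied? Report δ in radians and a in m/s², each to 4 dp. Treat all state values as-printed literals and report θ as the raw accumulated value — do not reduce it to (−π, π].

a = (v'−v)/dt = (-0.319300)/0.1 = -3.1930
Δθ = θ'−θ = -0.046234;  (v·dt/L) = 3.9000·0.1/2.0 = 0.195000
tan δ = Δθ·L/(v·dt) = -0.237097  →  δ = -0.2328

δ = -0.2328, a = -3.1930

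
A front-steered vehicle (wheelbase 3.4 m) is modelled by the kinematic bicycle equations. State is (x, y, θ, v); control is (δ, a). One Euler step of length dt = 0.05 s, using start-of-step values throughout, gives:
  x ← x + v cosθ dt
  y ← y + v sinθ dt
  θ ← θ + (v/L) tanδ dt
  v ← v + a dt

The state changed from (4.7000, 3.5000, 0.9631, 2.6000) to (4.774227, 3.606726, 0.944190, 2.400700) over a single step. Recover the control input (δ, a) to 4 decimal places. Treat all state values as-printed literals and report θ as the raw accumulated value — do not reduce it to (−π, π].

a = (v'−v)/dt = (-0.199300)/0.05 = -3.9860
Δθ = θ'−θ = -0.018910;  (v·dt/L) = 2.6000·0.05/3.4 = 0.038235
tan δ = Δθ·L/(v·dt) = -0.494569  →  δ = -0.4593

δ = -0.4593, a = -3.9860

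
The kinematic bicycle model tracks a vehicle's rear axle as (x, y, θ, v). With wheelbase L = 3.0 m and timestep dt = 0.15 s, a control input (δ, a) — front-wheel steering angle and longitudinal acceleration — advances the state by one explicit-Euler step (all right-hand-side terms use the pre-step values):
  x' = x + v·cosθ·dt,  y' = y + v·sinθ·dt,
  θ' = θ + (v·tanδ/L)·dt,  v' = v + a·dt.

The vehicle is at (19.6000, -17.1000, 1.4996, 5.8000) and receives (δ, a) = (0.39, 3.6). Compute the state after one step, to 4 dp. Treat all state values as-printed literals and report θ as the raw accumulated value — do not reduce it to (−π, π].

x' = 19.6000 + 5.8000·cos(1.4996)·0.15 = 19.6619
y' = -17.1000 + 5.8000·sin(1.4996)·0.15 = -16.2322
θ' = 1.4996 + (5.8000/3.0)·tan(0.39)·0.15 = 1.6188
v' = 5.8000 + 3.6000·0.15 = 6.3400

(19.6619, -16.2322, 1.6188, 6.3400)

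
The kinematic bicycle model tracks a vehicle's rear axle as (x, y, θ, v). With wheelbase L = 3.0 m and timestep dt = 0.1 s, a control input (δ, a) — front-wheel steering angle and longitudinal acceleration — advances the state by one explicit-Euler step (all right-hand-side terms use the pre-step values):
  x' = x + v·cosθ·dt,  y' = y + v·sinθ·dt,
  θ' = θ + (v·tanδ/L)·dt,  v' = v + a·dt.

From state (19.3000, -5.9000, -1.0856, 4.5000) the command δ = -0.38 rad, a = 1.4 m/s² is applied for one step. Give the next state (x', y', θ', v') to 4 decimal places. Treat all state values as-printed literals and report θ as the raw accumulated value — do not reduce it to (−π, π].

(19.5099, -6.2981, -1.1455, 4.6400)

x' = 19.3000 + 4.5000·cos(-1.0856)·0.1 = 19.5099
y' = -5.9000 + 4.5000·sin(-1.0856)·0.1 = -6.2981
θ' = -1.0856 + (4.5000/3.0)·tan(-0.38)·0.1 = -1.1455
v' = 4.5000 + 1.4000·0.1 = 4.6400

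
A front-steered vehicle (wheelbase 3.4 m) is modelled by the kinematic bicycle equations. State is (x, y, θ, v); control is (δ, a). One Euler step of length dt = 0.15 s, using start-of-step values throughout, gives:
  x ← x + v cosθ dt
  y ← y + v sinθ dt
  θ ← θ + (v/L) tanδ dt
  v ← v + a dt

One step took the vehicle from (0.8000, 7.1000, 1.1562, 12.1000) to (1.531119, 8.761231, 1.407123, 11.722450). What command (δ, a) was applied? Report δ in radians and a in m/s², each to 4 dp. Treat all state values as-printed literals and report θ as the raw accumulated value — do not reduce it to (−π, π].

δ = 0.4394, a = -2.5170

a = (v'−v)/dt = (-0.377550)/0.15 = -2.5170
Δθ = θ'−θ = 0.250923;  (v·dt/L) = 12.1000·0.15/3.4 = 0.533824
tan δ = Δθ·L/(v·dt) = 0.470049  →  δ = 0.4394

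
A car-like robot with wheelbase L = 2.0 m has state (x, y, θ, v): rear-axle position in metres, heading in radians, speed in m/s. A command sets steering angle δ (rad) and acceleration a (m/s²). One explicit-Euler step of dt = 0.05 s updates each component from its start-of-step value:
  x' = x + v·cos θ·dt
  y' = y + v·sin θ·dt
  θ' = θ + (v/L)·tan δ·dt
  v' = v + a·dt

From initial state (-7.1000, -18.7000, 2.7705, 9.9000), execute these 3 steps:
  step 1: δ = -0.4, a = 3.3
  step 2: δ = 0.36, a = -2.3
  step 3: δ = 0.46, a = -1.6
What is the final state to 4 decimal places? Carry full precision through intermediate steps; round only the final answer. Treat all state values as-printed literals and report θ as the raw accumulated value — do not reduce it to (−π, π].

after step 1 (δ=-0.4, a=3.3): (-7.561306, -18.520496, 2.665859, 10.065000)
after step 2 (δ=0.36, a=-2.3): (-8.008674, -18.290012, 2.760571, 9.950000)
after step 3 (δ=0.46, a=-1.6): (-8.470496, -18.105007, 2.883814, 9.870000)

(-8.4705, -18.1050, 2.8838, 9.8700)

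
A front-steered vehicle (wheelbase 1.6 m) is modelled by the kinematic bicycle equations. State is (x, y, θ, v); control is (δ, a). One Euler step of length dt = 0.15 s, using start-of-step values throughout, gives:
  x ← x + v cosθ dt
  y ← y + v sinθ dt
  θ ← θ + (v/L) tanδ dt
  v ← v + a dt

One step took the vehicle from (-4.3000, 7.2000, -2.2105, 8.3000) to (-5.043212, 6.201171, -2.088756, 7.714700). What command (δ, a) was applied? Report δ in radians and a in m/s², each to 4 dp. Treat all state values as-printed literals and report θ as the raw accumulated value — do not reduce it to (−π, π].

δ = 0.1552, a = -3.9020

a = (v'−v)/dt = (-0.585300)/0.15 = -3.9020
Δθ = θ'−θ = 0.121744;  (v·dt/L) = 8.3000·0.15/1.6 = 0.778125
tan δ = Δθ·L/(v·dt) = 0.156458  →  δ = 0.1552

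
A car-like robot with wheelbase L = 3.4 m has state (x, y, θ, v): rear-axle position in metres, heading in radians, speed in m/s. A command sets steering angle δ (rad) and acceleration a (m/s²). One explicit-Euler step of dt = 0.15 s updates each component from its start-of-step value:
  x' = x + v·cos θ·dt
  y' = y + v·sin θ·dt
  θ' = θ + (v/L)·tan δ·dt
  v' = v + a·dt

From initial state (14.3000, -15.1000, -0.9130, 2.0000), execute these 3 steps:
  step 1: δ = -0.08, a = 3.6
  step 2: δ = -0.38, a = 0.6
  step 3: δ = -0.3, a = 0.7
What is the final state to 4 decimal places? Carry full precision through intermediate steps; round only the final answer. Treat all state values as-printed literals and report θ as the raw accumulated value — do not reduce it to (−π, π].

after step 1 (δ=-0.08, a=3.6): (14.483412, -15.337402, -0.920074, 2.540000)
after step 2 (δ=-0.38, a=0.6): (14.714207, -15.640544, -0.964832, 2.630000)
after step 3 (δ=-0.3, a=0.7): (14.938897, -15.964804, -1.000724, 2.735000)

(14.9389, -15.9648, -1.0007, 2.7350)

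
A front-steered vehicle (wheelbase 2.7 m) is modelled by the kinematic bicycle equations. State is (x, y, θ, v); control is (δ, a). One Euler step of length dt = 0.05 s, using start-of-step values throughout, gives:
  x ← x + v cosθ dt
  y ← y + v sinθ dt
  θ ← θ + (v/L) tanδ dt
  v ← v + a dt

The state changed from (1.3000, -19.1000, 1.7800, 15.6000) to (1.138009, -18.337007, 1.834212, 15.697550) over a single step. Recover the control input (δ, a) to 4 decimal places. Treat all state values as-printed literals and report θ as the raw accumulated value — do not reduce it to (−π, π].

a = (v'−v)/dt = (0.097550)/0.05 = 1.9510
Δθ = θ'−θ = 0.054212;  (v·dt/L) = 15.6000·0.05/2.7 = 0.288889
tan δ = Δθ·L/(v·dt) = 0.187657  →  δ = 0.1855

δ = 0.1855, a = 1.9510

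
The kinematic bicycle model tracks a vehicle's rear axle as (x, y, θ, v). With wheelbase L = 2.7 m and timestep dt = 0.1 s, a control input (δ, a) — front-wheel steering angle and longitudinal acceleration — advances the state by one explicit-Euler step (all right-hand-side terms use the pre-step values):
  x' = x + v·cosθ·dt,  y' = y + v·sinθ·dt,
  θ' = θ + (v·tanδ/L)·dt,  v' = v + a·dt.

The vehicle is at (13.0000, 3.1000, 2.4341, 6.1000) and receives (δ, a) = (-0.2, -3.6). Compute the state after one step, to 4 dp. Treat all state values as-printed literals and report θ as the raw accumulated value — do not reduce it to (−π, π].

(12.5364, 3.4965, 2.3883, 5.7400)

x' = 13.0000 + 6.1000·cos(2.4341)·0.1 = 12.5364
y' = 3.1000 + 6.1000·sin(2.4341)·0.1 = 3.4965
θ' = 2.4341 + (6.1000/2.7)·tan(-0.2)·0.1 = 2.3883
v' = 6.1000 − 3.6000·0.1 = 5.7400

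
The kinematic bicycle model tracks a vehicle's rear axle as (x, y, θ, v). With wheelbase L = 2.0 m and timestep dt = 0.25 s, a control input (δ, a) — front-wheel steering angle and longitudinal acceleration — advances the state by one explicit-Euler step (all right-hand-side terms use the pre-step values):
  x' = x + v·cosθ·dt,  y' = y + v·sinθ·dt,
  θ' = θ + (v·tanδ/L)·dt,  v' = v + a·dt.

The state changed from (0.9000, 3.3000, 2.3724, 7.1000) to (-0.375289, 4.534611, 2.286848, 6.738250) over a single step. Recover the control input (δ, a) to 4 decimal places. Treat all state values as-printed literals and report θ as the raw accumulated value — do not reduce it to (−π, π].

δ = -0.0961, a = -1.4470

a = (v'−v)/dt = (-0.361750)/0.25 = -1.4470
Δθ = θ'−θ = -0.085552;  (v·dt/L) = 7.1000·0.25/2.0 = 0.887500
tan δ = Δθ·L/(v·dt) = -0.096397  →  δ = -0.0961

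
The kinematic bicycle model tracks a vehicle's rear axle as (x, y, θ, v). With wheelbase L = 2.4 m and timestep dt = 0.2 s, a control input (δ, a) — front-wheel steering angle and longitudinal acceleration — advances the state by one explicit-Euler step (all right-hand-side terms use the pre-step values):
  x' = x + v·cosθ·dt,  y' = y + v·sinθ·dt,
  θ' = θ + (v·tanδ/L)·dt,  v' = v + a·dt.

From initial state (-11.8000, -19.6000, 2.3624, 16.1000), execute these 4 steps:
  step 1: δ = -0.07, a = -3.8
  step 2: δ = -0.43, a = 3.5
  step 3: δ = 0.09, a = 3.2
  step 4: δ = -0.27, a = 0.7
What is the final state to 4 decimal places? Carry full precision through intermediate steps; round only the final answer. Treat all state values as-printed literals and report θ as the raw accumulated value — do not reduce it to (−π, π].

(-17.1845, -8.5510, 1.4180, 16.8200)

after step 1 (δ=-0.07, a=-3.8): (-14.090969, -17.337289, 2.268330, 15.340000)
after step 2 (δ=-0.43, a=3.5): (-16.061635, -14.985885, 1.682059, 16.040000)
after step 3 (δ=0.09, a=3.2): (-16.417830, -11.797721, 1.802685, 16.680000)
after step 4 (δ=-0.27, a=0.7): (-17.184496, -8.551012, 1.417991, 16.820000)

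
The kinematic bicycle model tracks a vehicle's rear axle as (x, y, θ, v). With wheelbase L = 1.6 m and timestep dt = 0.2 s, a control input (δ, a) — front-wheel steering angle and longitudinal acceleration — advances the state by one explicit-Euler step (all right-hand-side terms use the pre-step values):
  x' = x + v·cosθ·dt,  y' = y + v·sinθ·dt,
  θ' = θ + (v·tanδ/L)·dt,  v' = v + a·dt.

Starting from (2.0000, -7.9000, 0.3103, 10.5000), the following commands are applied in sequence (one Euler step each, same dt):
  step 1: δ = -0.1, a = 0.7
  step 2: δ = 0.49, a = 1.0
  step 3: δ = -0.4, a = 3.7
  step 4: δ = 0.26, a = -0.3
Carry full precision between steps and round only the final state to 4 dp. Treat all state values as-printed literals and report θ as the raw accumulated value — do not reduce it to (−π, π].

(9.6637, -4.4809, 0.7002, 11.5200)

after step 1 (δ=-0.1, a=0.7): (3.999708, -7.258777, 0.178611, 10.640000)
after step 2 (δ=0.49, a=1.0): (6.093855, -6.880711, 0.888017, 10.840000)
after step 3 (δ=-0.4, a=3.7): (7.461758, -5.198729, 0.315132, 11.580000)
after step 4 (δ=0.26, a=-0.3): (9.663708, -4.480903, 0.700198, 11.520000)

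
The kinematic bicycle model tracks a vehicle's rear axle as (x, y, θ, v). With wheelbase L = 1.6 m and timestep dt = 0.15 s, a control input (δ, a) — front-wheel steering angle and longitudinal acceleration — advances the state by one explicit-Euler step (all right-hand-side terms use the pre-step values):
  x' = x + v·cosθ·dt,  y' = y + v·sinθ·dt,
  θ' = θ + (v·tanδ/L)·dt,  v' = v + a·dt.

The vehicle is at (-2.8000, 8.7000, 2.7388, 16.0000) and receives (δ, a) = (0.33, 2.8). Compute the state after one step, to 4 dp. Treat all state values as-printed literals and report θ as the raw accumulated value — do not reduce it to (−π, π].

(-5.0079, 9.6408, 3.2526, 16.4200)

x' = -2.8000 + 16.0000·cos(2.7388)·0.15 = -5.0079
y' = 8.7000 + 16.0000·sin(2.7388)·0.15 = 9.6408
θ' = 2.7388 + (16.0000/1.6)·tan(0.33)·0.15 = 3.2526
v' = 16.0000 + 2.8000·0.15 = 16.4200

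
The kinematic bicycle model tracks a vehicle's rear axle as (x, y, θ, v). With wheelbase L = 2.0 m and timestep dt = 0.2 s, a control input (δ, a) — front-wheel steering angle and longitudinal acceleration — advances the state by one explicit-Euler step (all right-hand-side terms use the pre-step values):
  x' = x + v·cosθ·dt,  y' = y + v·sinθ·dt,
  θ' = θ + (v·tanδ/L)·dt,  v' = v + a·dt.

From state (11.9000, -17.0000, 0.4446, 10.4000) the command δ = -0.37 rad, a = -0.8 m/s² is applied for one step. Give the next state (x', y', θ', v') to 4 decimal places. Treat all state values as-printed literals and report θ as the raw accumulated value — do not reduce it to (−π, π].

(13.7778, -16.1054, 0.0412, 10.2400)

x' = 11.9000 + 10.4000·cos(0.4446)·0.2 = 13.7778
y' = -17.0000 + 10.4000·sin(0.4446)·0.2 = -16.1054
θ' = 0.4446 + (10.4000/2.0)·tan(-0.37)·0.2 = 0.0412
v' = 10.4000 − 0.8000·0.2 = 10.2400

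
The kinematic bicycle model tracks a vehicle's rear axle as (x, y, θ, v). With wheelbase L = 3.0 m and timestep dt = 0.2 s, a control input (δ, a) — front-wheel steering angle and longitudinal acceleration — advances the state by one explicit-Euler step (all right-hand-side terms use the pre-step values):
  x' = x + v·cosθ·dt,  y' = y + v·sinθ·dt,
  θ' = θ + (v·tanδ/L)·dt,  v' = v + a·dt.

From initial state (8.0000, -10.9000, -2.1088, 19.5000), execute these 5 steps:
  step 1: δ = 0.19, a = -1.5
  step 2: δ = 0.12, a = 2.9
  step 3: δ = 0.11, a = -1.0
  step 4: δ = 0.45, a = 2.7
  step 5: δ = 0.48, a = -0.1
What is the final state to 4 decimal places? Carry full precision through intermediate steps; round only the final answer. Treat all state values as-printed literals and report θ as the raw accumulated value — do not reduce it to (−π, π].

after step 1 (δ=0.19, a=-1.5): (6.001551, -14.249060, -1.858784, 19.200000)
after step 2 (δ=0.12, a=2.9): (4.910901, -17.930919, -1.704443, 19.780000)
after step 3 (δ=0.11, a=-1.0): (4.383769, -21.851641, -1.558801, 19.580000)
after step 4 (δ=0.45, a=2.7): (4.430740, -25.767360, -0.928254, 20.120000)
after step 5 (δ=0.48, a=-0.1): (6.842053, -28.988872, -0.229941, 20.100000)

(6.8421, -28.9889, -0.2299, 20.1000)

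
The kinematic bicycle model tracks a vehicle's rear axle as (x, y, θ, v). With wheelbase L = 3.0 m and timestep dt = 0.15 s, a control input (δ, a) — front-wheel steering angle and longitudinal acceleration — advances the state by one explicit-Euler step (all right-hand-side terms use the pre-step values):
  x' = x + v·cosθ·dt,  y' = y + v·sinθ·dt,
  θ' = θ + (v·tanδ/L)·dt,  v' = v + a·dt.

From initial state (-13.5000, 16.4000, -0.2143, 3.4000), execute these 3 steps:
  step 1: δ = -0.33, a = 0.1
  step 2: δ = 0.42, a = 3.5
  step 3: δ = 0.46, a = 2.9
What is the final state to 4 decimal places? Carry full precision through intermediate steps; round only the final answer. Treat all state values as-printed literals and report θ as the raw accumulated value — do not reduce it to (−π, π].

after step 1 (δ=-0.33, a=0.1): (-13.001666, 16.291542, -0.272529, 3.415000)
after step 2 (δ=0.42, a=3.5): (-12.508322, 16.153660, -0.196277, 3.940000)
after step 3 (δ=0.46, a=2.9): (-11.928669, 16.038404, -0.098674, 4.375000)

(-11.9287, 16.0384, -0.0987, 4.3750)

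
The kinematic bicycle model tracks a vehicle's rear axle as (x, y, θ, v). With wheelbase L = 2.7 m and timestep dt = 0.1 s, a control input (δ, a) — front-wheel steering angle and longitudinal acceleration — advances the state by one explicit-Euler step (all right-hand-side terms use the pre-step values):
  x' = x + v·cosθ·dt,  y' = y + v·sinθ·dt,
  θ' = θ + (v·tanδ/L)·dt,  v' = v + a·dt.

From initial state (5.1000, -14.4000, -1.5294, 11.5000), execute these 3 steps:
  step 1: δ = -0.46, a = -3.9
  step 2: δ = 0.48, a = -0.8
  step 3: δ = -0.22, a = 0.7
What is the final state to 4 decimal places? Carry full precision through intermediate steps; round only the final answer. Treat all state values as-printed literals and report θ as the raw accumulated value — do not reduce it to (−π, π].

(5.0092, -17.7460, -1.6176, 11.1000)

after step 1 (δ=-0.46, a=-3.9): (5.147592, -15.549015, -1.740424, 11.110000)
after step 2 (δ=0.48, a=-0.8): (4.960038, -16.644069, -1.526203, 11.030000)
after step 3 (δ=-0.22, a=0.7): (5.009208, -17.745973, -1.617555, 11.100000)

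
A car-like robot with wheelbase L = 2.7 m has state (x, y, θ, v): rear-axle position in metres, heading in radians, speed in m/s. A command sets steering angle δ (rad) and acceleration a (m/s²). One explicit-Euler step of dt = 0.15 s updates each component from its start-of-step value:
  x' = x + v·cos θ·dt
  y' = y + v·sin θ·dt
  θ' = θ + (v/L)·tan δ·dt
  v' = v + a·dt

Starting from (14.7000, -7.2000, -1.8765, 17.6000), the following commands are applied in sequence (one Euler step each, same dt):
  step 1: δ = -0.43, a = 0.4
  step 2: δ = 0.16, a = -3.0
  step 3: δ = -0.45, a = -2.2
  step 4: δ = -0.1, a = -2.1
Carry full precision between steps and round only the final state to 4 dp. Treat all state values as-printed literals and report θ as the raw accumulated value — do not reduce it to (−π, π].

(8.4372, -15.0281, -2.7225, 16.5650)

after step 1 (δ=-0.43, a=0.4): (13.905454, -9.717597, -2.324929, 17.660000)
after step 2 (δ=0.16, a=-3.0): (12.091798, -11.648362, -2.166598, 17.210000)
after step 3 (δ=-0.45, a=-2.2): (10.643130, -13.785066, -2.628453, 16.880000)
after step 4 (δ=-0.1, a=-2.1): (8.437233, -15.028064, -2.722544, 16.565000)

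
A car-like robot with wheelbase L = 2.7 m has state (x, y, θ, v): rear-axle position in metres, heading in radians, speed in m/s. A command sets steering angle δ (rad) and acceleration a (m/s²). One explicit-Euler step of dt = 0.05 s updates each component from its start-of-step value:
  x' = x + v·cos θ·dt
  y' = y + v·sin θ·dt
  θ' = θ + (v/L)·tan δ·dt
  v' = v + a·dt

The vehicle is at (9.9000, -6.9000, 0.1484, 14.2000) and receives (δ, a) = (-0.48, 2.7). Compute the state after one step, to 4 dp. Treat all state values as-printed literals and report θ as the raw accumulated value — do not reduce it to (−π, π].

(10.6022, -6.7950, 0.0115, 14.3350)

x' = 9.9000 + 14.2000·cos(0.1484)·0.05 = 10.6022
y' = -6.9000 + 14.2000·sin(0.1484)·0.05 = -6.7950
θ' = 0.1484 + (14.2000/2.7)·tan(-0.48)·0.05 = 0.0115
v' = 14.2000 + 2.7000·0.05 = 14.3350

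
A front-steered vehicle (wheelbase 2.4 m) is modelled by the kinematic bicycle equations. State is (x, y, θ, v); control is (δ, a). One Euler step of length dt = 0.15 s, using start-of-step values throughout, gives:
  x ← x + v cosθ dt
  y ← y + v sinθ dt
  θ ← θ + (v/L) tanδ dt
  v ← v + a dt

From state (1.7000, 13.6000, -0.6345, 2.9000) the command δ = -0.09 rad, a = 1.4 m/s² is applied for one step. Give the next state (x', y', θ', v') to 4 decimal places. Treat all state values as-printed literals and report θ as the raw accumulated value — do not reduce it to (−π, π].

x' = 1.7000 + 2.9000·cos(-0.6345)·0.15 = 2.0503
y' = 13.6000 + 2.9000·sin(-0.6345)·0.15 = 13.3421
θ' = -0.6345 + (2.9000/2.4)·tan(-0.09)·0.15 = -0.6509
v' = 2.9000 + 1.4000·0.15 = 3.1100

(2.0503, 13.3421, -0.6509, 3.1100)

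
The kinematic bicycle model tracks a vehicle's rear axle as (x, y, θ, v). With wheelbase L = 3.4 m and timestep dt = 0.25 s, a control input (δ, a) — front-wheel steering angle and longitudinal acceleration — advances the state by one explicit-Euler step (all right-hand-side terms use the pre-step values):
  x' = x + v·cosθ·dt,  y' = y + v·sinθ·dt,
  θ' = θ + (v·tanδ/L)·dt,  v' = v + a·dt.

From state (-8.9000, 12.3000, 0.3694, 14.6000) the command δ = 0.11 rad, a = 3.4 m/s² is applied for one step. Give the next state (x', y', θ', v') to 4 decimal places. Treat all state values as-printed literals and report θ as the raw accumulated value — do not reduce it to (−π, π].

(-5.4962, 13.6179, 0.4880, 15.4500)

x' = -8.9000 + 14.6000·cos(0.3694)·0.25 = -5.4962
y' = 12.3000 + 14.6000·sin(0.3694)·0.25 = 13.6179
θ' = 0.3694 + (14.6000/3.4)·tan(0.11)·0.25 = 0.4880
v' = 14.6000 + 3.4000·0.25 = 15.4500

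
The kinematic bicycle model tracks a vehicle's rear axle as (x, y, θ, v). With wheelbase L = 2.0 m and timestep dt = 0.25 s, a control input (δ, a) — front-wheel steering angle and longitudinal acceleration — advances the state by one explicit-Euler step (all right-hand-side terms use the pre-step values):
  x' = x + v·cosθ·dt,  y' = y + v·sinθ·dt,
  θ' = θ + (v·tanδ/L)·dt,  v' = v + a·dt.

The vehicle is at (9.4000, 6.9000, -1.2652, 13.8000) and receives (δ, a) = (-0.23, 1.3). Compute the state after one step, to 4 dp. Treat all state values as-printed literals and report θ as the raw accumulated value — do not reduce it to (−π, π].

(10.4380, 3.6098, -1.6691, 14.1250)

x' = 9.4000 + 13.8000·cos(-1.2652)·0.25 = 10.4380
y' = 6.9000 + 13.8000·sin(-1.2652)·0.25 = 3.6098
θ' = -1.2652 + (13.8000/2.0)·tan(-0.23)·0.25 = -1.6691
v' = 13.8000 + 1.3000·0.25 = 14.1250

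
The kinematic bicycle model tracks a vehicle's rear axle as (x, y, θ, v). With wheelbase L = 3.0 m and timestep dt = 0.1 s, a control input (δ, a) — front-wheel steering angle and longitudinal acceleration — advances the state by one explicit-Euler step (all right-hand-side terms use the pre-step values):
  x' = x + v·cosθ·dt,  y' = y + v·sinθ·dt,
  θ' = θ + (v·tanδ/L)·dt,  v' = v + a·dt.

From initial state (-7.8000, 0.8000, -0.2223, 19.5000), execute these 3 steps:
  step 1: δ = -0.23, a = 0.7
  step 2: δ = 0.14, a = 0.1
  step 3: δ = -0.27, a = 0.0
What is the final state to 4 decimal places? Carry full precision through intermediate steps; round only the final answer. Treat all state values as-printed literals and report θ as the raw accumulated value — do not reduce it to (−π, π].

(-2.1963, -0.8917, -0.4632, 19.5800)

after step 1 (δ=-0.23, a=0.7): (-5.897984, 0.370076, -0.374493, 19.570000)
after step 2 (δ=0.14, a=0.1): (-4.076617, -0.345796, -0.282565, 19.580000)
after step 3 (δ=-0.27, a=0.0): (-2.196265, -0.891725, -0.463196, 19.580000)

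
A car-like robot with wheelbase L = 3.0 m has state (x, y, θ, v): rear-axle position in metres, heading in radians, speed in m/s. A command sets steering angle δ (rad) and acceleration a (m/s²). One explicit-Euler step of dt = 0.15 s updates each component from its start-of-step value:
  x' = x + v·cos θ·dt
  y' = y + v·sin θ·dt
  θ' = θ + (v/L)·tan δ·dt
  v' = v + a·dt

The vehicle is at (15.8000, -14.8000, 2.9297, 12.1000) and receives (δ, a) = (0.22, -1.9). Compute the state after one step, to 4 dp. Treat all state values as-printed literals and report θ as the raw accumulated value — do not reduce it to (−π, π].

x' = 15.8000 + 12.1000·cos(2.9297)·0.15 = 14.0256
y' = -14.8000 + 12.1000·sin(2.9297)·0.15 = -14.4183
θ' = 2.9297 + (12.1000/3.0)·tan(0.22)·0.15 = 3.0650
v' = 12.1000 − 1.9000·0.15 = 11.8150

(14.0256, -14.4183, 3.0650, 11.8150)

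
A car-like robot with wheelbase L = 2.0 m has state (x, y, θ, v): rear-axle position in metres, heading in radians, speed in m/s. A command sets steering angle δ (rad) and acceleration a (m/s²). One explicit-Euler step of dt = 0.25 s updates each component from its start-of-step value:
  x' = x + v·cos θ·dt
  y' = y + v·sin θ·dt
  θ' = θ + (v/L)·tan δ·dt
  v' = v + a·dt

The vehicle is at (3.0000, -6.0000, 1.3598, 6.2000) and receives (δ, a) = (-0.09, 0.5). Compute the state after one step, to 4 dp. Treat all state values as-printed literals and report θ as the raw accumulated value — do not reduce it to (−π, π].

(3.3246, -4.4844, 1.2899, 6.3250)

x' = 3.0000 + 6.2000·cos(1.3598)·0.25 = 3.3246
y' = -6.0000 + 6.2000·sin(1.3598)·0.25 = -4.4844
θ' = 1.3598 + (6.2000/2.0)·tan(-0.09)·0.25 = 1.2899
v' = 6.2000 + 0.5000·0.25 = 6.3250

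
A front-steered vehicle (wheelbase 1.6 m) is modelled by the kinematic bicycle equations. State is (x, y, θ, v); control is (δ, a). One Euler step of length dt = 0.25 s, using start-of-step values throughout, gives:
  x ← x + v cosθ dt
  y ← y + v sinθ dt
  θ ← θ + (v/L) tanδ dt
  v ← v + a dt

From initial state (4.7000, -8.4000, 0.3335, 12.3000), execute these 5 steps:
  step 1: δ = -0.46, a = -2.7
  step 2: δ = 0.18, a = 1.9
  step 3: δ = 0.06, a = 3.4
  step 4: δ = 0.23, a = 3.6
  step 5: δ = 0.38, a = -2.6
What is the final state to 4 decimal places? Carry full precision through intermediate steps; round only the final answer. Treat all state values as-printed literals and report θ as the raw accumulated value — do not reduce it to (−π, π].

(19.3704, -9.4804, 1.1635, 13.2000)

after step 1 (δ=-0.46, a=-2.7): (7.605575, -7.393392, -0.618691, 11.625000)
after step 2 (δ=0.18, a=1.9): (9.973118, -9.078927, -0.288160, 12.100000)
after step 3 (δ=0.06, a=3.4): (12.873393, -9.938597, -0.174586, 12.950000)
after step 4 (δ=0.23, a=3.6): (16.061678, -10.500953, 0.299188, 13.850000)
after step 5 (δ=0.38, a=-2.6): (19.370360, -9.480400, 1.163542, 13.200000)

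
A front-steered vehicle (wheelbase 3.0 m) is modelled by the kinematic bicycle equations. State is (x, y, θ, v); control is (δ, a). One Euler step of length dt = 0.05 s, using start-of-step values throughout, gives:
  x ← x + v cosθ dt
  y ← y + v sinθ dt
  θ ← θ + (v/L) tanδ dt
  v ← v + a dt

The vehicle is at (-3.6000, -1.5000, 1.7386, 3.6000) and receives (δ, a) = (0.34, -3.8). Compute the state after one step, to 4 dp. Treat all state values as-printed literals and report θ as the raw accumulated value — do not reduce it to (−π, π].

x' = -3.6000 + 3.6000·cos(1.7386)·0.05 = -3.6301
y' = -1.5000 + 3.6000·sin(1.7386)·0.05 = -1.3225
θ' = 1.7386 + (3.6000/3.0)·tan(0.34)·0.05 = 1.7598
v' = 3.6000 − 3.8000·0.05 = 3.4100

(-3.6301, -1.3225, 1.7598, 3.4100)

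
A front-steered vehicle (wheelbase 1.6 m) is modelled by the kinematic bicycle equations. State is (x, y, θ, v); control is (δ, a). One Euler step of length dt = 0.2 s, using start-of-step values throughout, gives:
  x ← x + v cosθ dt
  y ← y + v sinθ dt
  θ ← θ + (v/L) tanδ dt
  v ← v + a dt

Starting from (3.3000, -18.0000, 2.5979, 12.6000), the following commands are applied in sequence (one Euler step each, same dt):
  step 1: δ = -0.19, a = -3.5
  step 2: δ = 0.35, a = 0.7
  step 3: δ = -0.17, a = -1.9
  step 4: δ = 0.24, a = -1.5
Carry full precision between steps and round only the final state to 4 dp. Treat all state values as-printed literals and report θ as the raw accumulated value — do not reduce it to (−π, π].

after step 1 (δ=-0.19, a=-3.5): (1.143373, -16.696405, 2.294996, 11.900000)
after step 2 (δ=0.35, a=0.7): (-0.433463, -14.913714, 2.837976, 12.040000)
after step 3 (δ=-0.17, a=-1.9): (-2.731325, -14.193786, 2.579633, 11.660000)
after step 4 (δ=0.24, a=-1.5): (-4.704692, -12.951190, 2.936307, 11.360000)

(-4.7047, -12.9512, 2.9363, 11.3600)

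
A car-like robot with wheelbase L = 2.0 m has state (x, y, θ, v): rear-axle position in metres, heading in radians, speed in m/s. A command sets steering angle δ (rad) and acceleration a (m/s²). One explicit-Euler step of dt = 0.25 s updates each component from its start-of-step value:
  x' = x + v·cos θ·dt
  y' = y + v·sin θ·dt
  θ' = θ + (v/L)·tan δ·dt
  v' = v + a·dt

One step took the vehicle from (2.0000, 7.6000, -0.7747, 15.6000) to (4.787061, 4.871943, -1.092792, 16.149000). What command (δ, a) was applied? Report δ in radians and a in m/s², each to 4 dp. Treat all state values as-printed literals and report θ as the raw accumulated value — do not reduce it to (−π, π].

δ = -0.1617, a = 2.1960

a = (v'−v)/dt = (0.549000)/0.25 = 2.1960
Δθ = θ'−θ = -0.318092;  (v·dt/L) = 15.6000·0.25/2.0 = 1.950000
tan δ = Δθ·L/(v·dt) = -0.163124  →  δ = -0.1617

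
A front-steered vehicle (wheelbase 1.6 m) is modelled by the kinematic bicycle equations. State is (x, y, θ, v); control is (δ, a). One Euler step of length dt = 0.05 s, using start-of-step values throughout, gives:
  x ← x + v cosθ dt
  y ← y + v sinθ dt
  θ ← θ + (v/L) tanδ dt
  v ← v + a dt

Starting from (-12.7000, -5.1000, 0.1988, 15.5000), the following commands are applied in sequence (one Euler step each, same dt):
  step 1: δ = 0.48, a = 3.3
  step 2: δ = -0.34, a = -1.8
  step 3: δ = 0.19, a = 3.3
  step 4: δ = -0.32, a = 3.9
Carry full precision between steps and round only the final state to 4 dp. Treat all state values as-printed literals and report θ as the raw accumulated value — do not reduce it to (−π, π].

(-9.7531, -4.1064, 0.2084, 15.9350)

after step 1 (δ=0.48, a=3.3): (-11.940264, -4.946943, 0.450971, 15.665000)
after step 2 (δ=-0.34, a=-1.8): (-11.235320, -4.605572, 0.277806, 15.575000)
after step 3 (δ=0.19, a=3.3): (-10.486428, -4.392002, 0.371411, 15.740000)
after step 4 (δ=-0.32, a=3.9): (-9.753088, -4.106376, 0.208409, 15.935000)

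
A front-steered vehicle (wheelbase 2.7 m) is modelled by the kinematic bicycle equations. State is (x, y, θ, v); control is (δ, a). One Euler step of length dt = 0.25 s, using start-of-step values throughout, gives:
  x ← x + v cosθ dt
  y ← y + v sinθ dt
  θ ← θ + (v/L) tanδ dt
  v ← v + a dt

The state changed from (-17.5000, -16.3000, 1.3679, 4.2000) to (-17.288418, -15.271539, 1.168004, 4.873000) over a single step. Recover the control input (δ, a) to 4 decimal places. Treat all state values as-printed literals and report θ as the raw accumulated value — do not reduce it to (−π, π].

a = (v'−v)/dt = (0.673000)/0.25 = 2.6920
Δθ = θ'−θ = -0.199896;  (v·dt/L) = 4.2000·0.25/2.7 = 0.388889
tan δ = Δθ·L/(v·dt) = -0.514018  →  δ = -0.4748

δ = -0.4748, a = 2.6920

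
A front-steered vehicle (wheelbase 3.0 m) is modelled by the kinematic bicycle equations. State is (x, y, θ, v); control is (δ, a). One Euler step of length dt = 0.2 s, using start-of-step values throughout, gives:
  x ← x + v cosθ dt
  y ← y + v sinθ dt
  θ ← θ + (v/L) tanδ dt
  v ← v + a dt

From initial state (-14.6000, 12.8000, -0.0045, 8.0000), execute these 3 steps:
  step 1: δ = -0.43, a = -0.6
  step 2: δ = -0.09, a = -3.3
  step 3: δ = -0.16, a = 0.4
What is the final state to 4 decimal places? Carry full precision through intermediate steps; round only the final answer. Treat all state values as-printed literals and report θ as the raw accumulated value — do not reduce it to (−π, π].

(-10.0917, 11.9824, -0.3742, 7.3000)

after step 1 (δ=-0.43, a=-0.6): (-13.000016, 12.792800, -0.249098, 7.880000)
after step 2 (δ=-0.09, a=-3.3): (-11.472659, 12.404269, -0.296506, 7.220000)
after step 3 (δ=-0.16, a=0.4): (-10.091671, 11.982361, -0.374183, 7.300000)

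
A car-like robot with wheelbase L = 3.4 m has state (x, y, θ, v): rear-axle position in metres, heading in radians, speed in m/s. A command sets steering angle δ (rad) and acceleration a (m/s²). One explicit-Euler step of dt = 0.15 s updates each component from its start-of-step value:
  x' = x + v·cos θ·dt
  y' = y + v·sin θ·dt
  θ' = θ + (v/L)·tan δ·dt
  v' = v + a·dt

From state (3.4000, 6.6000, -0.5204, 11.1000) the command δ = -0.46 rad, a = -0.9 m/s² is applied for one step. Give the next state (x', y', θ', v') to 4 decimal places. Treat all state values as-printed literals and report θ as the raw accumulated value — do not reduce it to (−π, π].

(4.8446, 5.7721, -0.7630, 10.9650)

x' = 3.4000 + 11.1000·cos(-0.5204)·0.15 = 4.8446
y' = 6.6000 + 11.1000·sin(-0.5204)·0.15 = 5.7721
θ' = -0.5204 + (11.1000/3.4)·tan(-0.46)·0.15 = -0.7630
v' = 11.1000 − 0.9000·0.15 = 10.9650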